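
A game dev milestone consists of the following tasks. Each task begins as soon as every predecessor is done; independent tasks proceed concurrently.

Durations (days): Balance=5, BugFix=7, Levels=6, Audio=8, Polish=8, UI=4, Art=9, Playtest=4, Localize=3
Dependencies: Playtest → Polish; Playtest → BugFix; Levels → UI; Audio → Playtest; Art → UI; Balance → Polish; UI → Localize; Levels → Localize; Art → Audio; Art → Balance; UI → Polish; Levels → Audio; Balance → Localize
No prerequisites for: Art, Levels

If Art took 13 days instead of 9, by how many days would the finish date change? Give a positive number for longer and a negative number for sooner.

4

Actual critical path: Art→Audio→Playtest→Polish = 9+8+4+8 = 29 ⇒ 29 days.
Art lies on that path, so at 13 days the path becomes 33 days.
That remains the longest chain; total 33 days.
Change in finish: 33 − 29 = +4 days.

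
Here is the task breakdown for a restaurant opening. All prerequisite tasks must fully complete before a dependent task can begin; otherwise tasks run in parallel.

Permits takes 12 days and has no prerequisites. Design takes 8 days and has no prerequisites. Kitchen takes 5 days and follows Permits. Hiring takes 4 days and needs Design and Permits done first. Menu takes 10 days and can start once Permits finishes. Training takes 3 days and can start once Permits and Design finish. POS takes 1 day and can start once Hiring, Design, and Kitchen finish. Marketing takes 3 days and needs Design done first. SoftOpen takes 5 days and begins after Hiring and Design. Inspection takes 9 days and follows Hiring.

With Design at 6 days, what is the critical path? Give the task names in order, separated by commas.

Permits, Hiring, Inspection

Baseline: Permits→Hiring→Inspection = 12+4+9 = 25 → 25 days.
Design has 4 days of float (longest path through it is 21).
No other chain overtakes it, so the finish is 25 days.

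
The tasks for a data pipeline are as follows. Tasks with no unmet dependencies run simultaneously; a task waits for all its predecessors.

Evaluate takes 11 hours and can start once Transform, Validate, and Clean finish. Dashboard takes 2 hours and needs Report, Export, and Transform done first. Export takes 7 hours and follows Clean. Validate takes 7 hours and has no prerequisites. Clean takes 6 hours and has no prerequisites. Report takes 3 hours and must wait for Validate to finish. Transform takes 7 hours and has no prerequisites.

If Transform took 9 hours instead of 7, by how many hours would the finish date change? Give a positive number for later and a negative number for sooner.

2

Critical path before the change: Transform→Evaluate = 7+11 = 18 giving 18 hours.
Transform is on the critical path; changing it to 9 makes that path 20 hours.
The critical path is still Transform→Evaluate; finish is now 20 hours.
Change in finish: 20 − 18 = +2 hours.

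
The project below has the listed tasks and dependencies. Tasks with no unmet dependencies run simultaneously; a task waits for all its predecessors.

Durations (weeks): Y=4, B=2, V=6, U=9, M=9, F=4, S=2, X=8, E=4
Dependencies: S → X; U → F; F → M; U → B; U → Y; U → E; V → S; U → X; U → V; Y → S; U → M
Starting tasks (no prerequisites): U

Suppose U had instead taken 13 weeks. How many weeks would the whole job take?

29

The binding path is U→V→S→X = 9+6+2+8 = 25; finish at 25 weeks.
U lies on that path, so at 13 weeks the path becomes 29 weeks.
No other chain overtakes it, so the finish is 29 weeks.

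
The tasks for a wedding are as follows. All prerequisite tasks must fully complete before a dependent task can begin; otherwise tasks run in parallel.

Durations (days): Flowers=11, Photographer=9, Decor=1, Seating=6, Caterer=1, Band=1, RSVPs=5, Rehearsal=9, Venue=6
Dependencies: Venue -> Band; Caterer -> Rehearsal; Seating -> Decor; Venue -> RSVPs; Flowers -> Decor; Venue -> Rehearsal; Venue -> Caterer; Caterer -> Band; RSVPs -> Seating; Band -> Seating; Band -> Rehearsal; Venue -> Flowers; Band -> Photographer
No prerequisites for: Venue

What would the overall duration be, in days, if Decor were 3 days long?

The binding path is Venue→RSVPs→Seating→Decor = 6+5+6+1 = 18; finish at 18 days.
Since Decor is critical, the +2 change carries straight to that chain (now 20 days).
That remains the longest chain; total 20 days.

20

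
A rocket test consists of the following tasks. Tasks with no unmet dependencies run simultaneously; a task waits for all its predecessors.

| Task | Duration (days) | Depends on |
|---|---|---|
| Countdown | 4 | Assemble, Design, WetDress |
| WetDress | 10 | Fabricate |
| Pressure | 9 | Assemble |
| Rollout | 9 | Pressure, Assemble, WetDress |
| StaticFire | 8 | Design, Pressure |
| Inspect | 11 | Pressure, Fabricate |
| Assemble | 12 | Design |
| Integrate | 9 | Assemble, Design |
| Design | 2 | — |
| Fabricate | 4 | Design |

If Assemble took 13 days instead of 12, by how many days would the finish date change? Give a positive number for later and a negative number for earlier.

Actual critical path: Design→Assemble→Pressure→Inspect = 2+12+9+11 = 34 ⇒ 34 days.
Assemble lies on that path, so at 13 days the path becomes 35 days.
The critical path is still Design→Assemble→Pressure→Inspect; finish is now 35 days.
Change in finish: 35 − 34 = +1 days.

1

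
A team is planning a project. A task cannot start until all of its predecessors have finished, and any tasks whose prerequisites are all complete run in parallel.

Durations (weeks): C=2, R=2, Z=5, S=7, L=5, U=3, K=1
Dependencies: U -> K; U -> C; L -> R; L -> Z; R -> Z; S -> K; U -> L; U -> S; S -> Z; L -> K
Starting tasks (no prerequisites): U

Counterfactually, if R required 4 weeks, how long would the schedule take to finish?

Critical path before the change: U→L→R→Z = 3+5+2+5 = 15 giving 15 weeks.
R lies on that path, so at 4 weeks the path becomes 17 weeks.
The critical path is still U→L→R→Z; finish is now 17 weeks.

17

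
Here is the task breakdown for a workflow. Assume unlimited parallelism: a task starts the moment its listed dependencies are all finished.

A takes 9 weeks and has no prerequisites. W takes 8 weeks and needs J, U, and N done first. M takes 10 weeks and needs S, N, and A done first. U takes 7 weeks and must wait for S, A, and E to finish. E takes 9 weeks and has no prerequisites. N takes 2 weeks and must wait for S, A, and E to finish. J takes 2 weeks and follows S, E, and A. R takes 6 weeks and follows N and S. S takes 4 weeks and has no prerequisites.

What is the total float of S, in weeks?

5

Critical path: E→U→W = 9+7+8 = 24, so the finish is 24 weeks.
The longest chain containing S totals 19 weeks.
So S can slip 9 − 4 = 5 weeks.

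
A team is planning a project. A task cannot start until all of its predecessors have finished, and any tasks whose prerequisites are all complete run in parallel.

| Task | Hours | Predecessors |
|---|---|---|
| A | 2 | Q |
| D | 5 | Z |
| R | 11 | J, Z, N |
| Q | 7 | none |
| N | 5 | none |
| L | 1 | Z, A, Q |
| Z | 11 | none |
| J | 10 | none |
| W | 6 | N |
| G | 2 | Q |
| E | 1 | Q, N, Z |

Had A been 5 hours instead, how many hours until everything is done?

Critical path before the change: Z→R = 11+11 = 22 giving 22 hours.
A is off the critical path — its longest chain is 10 hours, giving 12 of slack.
No other chain overtakes it, so the finish is 22 hours.

22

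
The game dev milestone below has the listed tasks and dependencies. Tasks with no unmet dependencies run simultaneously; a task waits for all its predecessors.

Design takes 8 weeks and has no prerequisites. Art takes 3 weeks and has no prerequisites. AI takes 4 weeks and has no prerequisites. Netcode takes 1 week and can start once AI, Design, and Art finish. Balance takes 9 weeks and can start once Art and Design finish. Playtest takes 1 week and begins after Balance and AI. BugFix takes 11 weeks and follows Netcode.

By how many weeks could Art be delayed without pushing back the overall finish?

Critical path: Design→Netcode→BugFix = 8+1+11 = 20, so the finish is 20 weeks.
The longest chain containing Art totals 15 weeks.
Slack of Art = 5 − 0 = 5 weeks.

5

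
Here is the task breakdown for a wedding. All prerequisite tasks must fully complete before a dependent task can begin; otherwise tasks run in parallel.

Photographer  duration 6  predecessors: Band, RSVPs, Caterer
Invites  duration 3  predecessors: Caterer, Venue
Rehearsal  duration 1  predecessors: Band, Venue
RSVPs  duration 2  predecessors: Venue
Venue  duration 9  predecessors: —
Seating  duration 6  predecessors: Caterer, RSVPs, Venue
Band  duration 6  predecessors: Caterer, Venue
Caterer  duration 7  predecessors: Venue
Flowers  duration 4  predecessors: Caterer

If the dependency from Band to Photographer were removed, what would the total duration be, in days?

Before: longest chain Venue→Caterer→Band→Photographer = 9+7+6+6 = 28, finish 28.
Without Band→Photographer, Photographer's earliest start moves from 22 to 16.
New critical path: Venue→Caterer→Band→Rehearsal = 9+7+6+1 = 23 ⇒ 23 days.

23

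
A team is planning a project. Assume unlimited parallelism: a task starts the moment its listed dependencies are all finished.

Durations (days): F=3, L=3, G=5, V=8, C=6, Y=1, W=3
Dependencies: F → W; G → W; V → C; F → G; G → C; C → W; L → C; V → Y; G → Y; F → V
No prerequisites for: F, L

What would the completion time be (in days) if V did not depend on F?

17

Before: longest chain F→V→C→W = 3+8+6+3 = 20, finish 20.
Without F→V, V's earliest start moves from 3 to 0.
After: F→G→C→W = 3+5+6+3 = 17 → 17 days.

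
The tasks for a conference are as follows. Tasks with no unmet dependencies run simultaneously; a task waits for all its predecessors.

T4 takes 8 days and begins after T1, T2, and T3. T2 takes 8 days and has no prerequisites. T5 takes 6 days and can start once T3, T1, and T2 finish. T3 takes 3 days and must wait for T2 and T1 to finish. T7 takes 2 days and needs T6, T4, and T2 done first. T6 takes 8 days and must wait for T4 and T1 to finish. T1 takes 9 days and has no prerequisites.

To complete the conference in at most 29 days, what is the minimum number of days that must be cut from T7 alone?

1

Current finish: 30 days; target: 29.
T7 is on every critical path, so each day cut from T7 cuts the finish by one (this holds down to a finish of 29).
Need 30 − 29 = 1 day off T7 → T7 becomes 1 day, finish becomes 29.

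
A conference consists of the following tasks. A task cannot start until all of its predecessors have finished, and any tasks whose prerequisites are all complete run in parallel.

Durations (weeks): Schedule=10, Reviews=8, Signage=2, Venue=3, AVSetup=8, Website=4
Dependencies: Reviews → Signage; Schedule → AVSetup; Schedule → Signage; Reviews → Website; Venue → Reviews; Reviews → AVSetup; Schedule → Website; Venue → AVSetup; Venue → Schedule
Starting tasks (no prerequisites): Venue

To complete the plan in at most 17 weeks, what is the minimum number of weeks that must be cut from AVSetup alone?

Current finish: 21 weeks; target: 17.
AVSetup is on every critical path, so each week cut from AVSetup cuts the finish by one (this holds down to a finish of 17).
Need 21 − 17 = 4 weeks off AVSetup → AVSetup becomes 4 weeks, finish becomes 17.

4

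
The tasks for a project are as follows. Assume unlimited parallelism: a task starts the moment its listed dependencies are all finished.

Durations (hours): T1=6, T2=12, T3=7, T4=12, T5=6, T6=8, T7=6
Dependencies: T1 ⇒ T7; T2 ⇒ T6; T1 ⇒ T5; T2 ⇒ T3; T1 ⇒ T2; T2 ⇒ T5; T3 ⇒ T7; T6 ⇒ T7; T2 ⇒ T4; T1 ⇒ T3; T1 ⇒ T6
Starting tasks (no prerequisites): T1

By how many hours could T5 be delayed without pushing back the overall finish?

8

The longest chain is T1→T2→T6→T7 = 6+12+8+6 = 32; overall finish 32 hours.
Longest path through T5: 24 hours (earliest finish 24, latest finish 32).
Slack of T5 = 26 − 18 = 8 hours.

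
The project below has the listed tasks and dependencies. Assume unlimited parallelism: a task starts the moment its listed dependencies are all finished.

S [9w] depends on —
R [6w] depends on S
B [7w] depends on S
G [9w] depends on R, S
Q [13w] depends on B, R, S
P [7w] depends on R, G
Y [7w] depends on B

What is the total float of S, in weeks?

Critical path: S→R→G→P = 9+6+9+7 = 31, so the finish is 31 weeks.
Longest path through S: 31 weeks (earliest finish 9, latest finish 9).
So S can slip 9 − 9 = 0 weeks.

0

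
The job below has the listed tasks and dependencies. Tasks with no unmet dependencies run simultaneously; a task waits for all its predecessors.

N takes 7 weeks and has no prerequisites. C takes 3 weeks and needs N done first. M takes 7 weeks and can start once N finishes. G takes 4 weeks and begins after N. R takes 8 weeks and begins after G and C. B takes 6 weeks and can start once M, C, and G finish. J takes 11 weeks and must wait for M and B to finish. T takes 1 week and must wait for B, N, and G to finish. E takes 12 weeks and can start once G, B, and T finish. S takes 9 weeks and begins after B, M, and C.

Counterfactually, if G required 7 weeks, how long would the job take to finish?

Baseline: N→M→B→T→E = 7+7+6+1+12 = 33 → 33 weeks.
G has 3 weeks of float (longest path through it is 30).
No other chain overtakes it, so the finish is 33 weeks.

33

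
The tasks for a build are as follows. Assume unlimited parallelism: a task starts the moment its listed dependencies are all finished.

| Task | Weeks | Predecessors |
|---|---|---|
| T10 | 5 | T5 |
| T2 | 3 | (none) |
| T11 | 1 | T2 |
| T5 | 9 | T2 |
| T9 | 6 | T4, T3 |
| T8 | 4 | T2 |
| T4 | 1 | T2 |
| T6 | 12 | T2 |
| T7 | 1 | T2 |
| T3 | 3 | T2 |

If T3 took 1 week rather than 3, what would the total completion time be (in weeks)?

Actual critical path: T2→T5→T10 = 3+9+5 = 17 ⇒ 17 weeks.
The longest path through T3 is only 12 weeks, so T3 has float 5.
The critical path is still T2→T5→T10; finish is now 17 weeks.

17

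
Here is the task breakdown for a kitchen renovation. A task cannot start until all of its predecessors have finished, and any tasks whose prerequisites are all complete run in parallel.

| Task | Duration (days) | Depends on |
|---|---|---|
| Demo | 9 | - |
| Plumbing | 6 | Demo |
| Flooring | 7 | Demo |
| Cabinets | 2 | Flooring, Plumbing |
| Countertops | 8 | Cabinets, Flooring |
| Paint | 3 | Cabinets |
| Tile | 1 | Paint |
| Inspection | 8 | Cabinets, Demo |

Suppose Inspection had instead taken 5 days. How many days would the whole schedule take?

Baseline: Demo→Flooring→Cabinets→Inspection = 9+7+2+8 = 26 → 26 days.
Inspection is on the critical path; changing it to 5 makes that path 23 days.
The binding chain switches to Demo→Flooring→Cabinets→Countertops = 9+7+2+8 = 26; finish 26 days.

26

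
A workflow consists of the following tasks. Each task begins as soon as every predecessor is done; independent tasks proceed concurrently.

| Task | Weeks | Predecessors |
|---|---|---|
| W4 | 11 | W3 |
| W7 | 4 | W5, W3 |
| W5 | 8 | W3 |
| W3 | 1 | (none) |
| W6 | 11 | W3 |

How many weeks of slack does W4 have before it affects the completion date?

W3→W5→W7 = 1+8+4 = 13 sets the makespan at 13 weeks.
Longest path through W4: 12 weeks (earliest finish 12, latest finish 13).
So W4 can slip 13 − 12 = 1 week.

1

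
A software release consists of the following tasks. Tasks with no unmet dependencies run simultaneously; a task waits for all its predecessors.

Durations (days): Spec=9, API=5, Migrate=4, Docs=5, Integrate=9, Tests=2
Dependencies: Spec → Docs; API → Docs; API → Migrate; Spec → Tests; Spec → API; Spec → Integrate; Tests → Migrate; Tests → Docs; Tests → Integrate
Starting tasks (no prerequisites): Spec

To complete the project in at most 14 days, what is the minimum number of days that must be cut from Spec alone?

6

Current finish: 20 days; target: 14.
Spec is on every critical path, so each day cut from Spec cuts the finish by one (this holds down to a finish of 12).
Need 20 − 14 = 6 days off Spec → Spec becomes 3 days, finish becomes 14.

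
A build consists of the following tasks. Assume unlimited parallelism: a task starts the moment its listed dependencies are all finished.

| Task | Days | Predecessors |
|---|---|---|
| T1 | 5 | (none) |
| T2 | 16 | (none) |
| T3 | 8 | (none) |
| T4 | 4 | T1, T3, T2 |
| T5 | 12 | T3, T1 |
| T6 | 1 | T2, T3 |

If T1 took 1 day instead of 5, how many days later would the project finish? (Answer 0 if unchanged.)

The binding path is T2→T4 = 16+4 = 20; finish at 20 days.
The longest path through T1 is only 17 days, so T1 has float 3.
The critical path is still T2→T4; finish is now 20 days.
Change in finish: 20 − 20 = +0 days.

0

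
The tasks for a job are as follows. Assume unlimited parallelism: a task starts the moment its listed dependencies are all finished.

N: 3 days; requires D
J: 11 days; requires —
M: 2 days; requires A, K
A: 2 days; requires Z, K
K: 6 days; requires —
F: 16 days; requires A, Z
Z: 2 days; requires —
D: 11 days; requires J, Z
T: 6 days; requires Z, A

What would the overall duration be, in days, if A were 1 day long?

The binding path is J→D→N = 11+11+3 = 25; finish at 25 days.
A is off the critical path — its longest chain is 24 days, giving 1 of slack.
The critical path is still J→D→N; finish is now 25 days.

25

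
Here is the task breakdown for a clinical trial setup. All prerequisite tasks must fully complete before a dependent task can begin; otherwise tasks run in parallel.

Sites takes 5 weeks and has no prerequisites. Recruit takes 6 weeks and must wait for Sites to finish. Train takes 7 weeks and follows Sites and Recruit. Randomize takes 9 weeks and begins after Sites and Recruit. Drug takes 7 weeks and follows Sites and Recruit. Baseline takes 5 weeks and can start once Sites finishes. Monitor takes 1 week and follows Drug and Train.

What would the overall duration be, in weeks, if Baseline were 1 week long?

Baseline: Sites→Recruit→Randomize = 5+6+9 = 20 → 20 weeks.
Baseline is off the critical path — its longest chain is 10 weeks, giving 10 of slack.
That remains the longest chain; total 20 weeks.

20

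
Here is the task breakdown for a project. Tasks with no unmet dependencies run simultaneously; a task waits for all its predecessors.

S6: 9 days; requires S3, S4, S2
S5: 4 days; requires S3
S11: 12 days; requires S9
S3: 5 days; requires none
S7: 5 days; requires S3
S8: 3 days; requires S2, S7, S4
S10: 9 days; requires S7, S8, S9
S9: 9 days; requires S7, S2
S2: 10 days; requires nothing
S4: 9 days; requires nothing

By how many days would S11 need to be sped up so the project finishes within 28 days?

3

Current finish: 31 days; target: 28.
S11 is on every critical path, so each day cut from S11 cuts the finish by one (this holds down to a finish of 28).
Need 31 − 28 = 3 days off S11 → S11 becomes 9 days, finish becomes 28.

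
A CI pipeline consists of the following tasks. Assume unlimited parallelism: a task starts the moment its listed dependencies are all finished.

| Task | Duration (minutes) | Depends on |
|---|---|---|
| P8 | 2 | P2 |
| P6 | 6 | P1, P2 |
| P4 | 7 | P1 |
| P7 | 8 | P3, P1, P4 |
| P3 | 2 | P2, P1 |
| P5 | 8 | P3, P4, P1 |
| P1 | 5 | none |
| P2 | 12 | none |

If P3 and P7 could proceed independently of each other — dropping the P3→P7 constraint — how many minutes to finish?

Before: longest chain P2→P3→P5 = 12+2+8 = 22, finish 22.
Without P3→P7, P7's earliest start moves from 14 to 12.
The longest chain is now P2→P3→P5 = 12+2+8 = 22, so the CI pipeline takes 22 minutes.

22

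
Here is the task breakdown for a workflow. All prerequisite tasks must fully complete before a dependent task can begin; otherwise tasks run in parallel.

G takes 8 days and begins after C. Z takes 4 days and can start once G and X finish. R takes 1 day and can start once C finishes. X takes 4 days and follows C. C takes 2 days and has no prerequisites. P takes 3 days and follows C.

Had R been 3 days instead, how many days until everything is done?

As given, the longest chain is C→G→Z = 2+8+4 = 14, so the finish is 14 days.
R has 11 days of float (longest path through it is 3).
No other chain overtakes it, so the finish is 14 days.

14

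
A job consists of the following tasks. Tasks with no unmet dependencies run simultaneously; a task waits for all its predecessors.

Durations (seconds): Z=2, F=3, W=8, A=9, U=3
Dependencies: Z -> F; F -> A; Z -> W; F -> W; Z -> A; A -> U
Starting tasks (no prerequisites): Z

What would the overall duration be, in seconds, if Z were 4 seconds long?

19

The binding path is Z→F→A→U = 2+3+9+3 = 17; finish at 17 seconds.
Z is on the critical path; changing it to 4 makes that path 19 seconds.
The critical path is still Z→F→A→U; finish is now 19 seconds.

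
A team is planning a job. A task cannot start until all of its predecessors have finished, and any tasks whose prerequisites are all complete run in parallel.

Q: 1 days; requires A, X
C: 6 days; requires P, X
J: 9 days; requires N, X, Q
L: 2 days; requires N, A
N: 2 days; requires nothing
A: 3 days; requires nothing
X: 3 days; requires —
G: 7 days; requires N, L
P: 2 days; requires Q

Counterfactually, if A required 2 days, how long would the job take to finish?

Critical path before the change: A→Q→J = 3+1+9 = 13 giving 13 days.
A is on the critical path; changing it to 2 makes that path 12 days.
The binding chain switches to X→Q→J = 3+1+9 = 13; finish 13 days.

13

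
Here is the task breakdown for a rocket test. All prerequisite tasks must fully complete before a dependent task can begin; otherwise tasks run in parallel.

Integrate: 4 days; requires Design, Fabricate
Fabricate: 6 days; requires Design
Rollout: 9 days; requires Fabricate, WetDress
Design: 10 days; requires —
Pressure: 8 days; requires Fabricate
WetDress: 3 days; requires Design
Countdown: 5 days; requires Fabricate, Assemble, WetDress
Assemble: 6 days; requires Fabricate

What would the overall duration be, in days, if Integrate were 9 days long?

27

Actual critical path: Design→Fabricate→Assemble→Countdown = 10+6+6+5 = 27 ⇒ 27 days.
Integrate is off the critical path — its longest chain is 20 days, giving 7 of slack.
That remains the longest chain; total 27 days.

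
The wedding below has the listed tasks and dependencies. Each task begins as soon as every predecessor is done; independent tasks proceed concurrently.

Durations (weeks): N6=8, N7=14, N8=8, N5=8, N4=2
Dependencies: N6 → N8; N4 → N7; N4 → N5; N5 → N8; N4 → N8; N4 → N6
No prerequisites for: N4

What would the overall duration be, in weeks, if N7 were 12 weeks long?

18

The binding path is N4→N5→N8 = 2+8+8 = 18; finish at 18 weeks.
N7 is off the critical path — its longest chain is 16 weeks, giving 2 of slack.
The critical path is still N4→N5→N8; finish is now 18 weeks.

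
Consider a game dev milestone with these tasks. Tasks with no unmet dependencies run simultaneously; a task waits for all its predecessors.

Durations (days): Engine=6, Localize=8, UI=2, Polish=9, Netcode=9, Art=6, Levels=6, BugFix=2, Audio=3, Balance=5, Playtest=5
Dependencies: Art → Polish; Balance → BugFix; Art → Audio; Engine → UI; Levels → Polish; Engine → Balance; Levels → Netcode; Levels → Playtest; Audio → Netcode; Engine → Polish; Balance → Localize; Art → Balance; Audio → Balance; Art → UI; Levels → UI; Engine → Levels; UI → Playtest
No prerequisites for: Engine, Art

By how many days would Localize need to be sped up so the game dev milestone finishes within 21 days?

Current finish: 22 days; target: 21.
Localize is on every critical path, so each day cut from Localize cuts the finish by one (this holds down to a finish of 21).
Need 22 − 21 = 1 day off Localize → Localize becomes 7 days, finish becomes 21.

1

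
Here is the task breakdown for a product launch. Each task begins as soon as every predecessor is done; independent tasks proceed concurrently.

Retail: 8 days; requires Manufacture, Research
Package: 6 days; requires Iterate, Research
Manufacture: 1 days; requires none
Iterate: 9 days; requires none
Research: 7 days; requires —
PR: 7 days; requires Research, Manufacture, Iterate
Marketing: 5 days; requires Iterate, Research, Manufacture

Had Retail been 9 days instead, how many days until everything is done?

Critical path before the change: Iterate→PR = 9+7 = 16 giving 16 days.
Retail has 1 day of float (longest path through it is 15).
Now Research→Retail = 7+9 = 16 is longest, so the finish becomes 16 days.

16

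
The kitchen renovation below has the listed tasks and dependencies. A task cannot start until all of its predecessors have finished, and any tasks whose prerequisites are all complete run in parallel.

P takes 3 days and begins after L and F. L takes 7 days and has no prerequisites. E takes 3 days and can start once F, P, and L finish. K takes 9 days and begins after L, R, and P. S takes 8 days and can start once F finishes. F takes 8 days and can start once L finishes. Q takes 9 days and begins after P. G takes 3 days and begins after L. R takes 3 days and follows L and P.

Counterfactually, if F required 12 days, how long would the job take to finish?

Baseline: L→F→P→R→K = 7+8+3+3+9 = 30 → 30 days.
Since F is critical, the +4 change carries straight to that chain (now 34 days).
No other chain overtakes it, so the finish is 34 days.

34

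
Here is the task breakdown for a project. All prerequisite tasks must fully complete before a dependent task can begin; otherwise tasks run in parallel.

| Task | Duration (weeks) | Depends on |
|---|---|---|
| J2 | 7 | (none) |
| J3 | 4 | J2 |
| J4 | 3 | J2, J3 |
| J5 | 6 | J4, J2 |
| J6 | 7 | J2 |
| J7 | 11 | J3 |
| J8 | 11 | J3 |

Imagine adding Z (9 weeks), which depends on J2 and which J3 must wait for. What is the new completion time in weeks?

Originally the plan takes 22 weeks.
With Z inserted, J3 now waits for max(J2, Z).
New critical path: J2→Z→J3→J7 = 7+9+4+11 = 31 ⇒ 31 weeks.

31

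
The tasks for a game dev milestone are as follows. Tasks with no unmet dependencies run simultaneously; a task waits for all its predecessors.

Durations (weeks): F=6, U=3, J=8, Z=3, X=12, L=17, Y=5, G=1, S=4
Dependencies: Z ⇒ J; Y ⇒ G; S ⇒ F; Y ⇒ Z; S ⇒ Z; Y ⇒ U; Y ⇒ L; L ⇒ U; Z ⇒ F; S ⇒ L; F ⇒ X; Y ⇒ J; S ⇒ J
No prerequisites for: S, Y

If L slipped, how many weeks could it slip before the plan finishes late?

Y→Z→F→X = 5+3+6+12 = 26 sets the makespan at 26 weeks.
L finishes as early as 22 and must finish by 23.
Float = 26 − 25 = 1.

1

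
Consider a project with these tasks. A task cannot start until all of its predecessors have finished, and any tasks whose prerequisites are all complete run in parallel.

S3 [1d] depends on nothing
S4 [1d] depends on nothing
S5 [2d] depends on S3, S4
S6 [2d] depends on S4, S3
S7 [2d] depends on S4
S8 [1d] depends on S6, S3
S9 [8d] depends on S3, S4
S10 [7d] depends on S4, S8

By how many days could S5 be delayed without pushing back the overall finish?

S3→S6→S8→S10 = 1+2+1+7 = 11 sets the makespan at 11 days.
The longest chain containing S5 totals 3 days.
Slack of S5 = 9 − 1 = 8 days.

8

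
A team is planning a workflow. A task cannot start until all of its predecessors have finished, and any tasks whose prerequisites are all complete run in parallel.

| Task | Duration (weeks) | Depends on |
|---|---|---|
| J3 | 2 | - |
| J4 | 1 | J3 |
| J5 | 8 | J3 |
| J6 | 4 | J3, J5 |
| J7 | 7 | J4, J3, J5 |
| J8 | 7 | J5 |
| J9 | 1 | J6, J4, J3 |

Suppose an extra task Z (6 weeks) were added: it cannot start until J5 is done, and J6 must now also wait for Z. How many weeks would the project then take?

21

Originally the project takes 17 weeks.
With Z inserted, J6 now waits for max(J3, J5, Z).
New critical path: J3→J5→Z→J6→J9 = 2+8+6+4+1 = 21 ⇒ 21 weeks.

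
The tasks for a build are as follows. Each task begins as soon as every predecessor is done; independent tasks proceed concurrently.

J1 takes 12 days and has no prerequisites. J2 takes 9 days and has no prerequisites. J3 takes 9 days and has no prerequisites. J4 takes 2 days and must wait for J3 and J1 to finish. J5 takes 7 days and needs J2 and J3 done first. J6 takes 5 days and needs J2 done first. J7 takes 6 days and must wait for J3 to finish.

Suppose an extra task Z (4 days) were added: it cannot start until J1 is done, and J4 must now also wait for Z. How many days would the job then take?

18

Originally the job takes 16 days.
With Z inserted, J4 now waits for max(J3, J1, Z).
New critical path: J1→Z→J4 = 12+4+2 = 18 ⇒ 18 days.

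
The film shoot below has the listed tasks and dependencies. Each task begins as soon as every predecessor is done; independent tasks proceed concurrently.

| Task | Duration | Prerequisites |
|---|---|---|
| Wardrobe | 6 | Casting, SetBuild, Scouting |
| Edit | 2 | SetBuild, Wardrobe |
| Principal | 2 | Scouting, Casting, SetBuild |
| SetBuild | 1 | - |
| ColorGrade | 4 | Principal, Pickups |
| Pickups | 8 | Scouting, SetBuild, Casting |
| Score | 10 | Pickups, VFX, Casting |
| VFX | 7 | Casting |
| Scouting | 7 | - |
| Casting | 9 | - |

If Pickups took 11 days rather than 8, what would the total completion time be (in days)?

Baseline: Casting→Pickups→Score = 9+8+10 = 27 → 27 days.
Pickups lies on that path, so at 11 days the path becomes 30 days.
The critical path is still Casting→Pickups→Score; finish is now 30 days.

30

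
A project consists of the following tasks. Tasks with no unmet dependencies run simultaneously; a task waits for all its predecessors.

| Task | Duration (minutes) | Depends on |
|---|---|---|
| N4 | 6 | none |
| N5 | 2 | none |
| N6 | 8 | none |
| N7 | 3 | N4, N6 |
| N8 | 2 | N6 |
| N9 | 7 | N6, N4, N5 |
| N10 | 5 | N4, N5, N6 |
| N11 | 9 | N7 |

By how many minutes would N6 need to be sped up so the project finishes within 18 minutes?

2

Current finish: 20 minutes; target: 18.
N6 is on every critical path, so each minute cut from N6 cuts the finish by one (this holds down to a finish of 18).
Need 20 − 18 = 2 minutes off N6 → N6 becomes 6 minutes, finish becomes 18.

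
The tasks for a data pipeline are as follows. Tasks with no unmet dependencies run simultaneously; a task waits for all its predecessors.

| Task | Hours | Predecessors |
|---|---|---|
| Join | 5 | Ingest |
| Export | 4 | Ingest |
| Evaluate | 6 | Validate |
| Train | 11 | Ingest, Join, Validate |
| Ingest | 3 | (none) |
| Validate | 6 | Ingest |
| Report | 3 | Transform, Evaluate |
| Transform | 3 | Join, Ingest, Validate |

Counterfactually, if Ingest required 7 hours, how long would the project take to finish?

Actual critical path: Ingest→Validate→Train = 3+6+11 = 20 ⇒ 20 hours.
Since Ingest is critical, the +4 change carries straight to that chain (now 24 hours).
That remains the longest chain; total 24 hours.

24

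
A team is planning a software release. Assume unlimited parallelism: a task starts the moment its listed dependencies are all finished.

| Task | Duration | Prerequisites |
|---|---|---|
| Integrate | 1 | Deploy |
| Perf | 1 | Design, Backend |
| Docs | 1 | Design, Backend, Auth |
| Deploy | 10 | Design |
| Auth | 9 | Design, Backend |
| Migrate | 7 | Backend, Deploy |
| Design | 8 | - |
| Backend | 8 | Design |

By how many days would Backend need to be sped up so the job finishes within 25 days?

1

Current finish: 26 days; target: 25.
Backend is on every critical path, so each day cut from Backend cuts the finish by one (this holds down to a finish of 25).
Need 26 − 25 = 1 day off Backend → Backend becomes 7 days, finish becomes 25.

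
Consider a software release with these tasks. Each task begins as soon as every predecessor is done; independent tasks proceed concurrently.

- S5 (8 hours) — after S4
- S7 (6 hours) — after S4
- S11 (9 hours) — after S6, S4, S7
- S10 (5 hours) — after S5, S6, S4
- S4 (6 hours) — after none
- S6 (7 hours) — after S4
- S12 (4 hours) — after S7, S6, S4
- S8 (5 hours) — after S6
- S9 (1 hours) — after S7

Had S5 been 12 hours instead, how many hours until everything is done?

Critical path before the change: S4→S6→S11 = 6+7+9 = 22 giving 22 hours.
The longest path through S5 is only 19 hours, so S5 has float 3.
New critical path: S4→S5→S10 = 6+12+5 = 23 ⇒ 23 hours.

23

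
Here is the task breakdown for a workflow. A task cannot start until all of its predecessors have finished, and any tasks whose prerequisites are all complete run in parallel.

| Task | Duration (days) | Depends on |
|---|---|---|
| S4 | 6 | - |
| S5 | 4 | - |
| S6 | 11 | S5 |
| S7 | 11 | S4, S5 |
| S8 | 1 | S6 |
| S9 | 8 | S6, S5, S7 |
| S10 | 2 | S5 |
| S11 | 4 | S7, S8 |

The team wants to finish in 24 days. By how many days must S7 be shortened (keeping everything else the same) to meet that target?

1

Current finish: 25 days; target: 24.
S7 is on every critical path, so each day cut from S7 cuts the finish by one (this holds down to a finish of 23).
Need 25 − 24 = 1 day off S7 → S7 becomes 10 days, finish becomes 24.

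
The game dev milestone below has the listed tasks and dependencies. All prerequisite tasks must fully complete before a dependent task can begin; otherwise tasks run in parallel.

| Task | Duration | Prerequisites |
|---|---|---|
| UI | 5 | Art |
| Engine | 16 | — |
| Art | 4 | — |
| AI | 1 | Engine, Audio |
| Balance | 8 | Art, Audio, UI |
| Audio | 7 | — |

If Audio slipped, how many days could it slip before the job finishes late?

2

The longest chain is Engine→AI = 16+1 = 17; overall finish 17 days.
Longest path through Audio: 15 days (earliest finish 7, latest finish 9).
Float = 17 − 15 = 2.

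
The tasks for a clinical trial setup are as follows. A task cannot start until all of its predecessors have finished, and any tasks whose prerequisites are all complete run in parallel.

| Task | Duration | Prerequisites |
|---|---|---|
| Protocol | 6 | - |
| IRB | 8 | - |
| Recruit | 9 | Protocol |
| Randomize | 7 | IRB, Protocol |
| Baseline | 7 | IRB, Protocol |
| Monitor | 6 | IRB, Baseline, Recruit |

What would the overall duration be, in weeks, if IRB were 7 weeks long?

Critical path before the change: IRB→Baseline→Monitor = 8+7+6 = 21 giving 21 weeks.
IRB lies on that path, so at 7 weeks the path becomes 20 weeks.
The binding chain switches to Protocol→Recruit→Monitor = 6+9+6 = 21; finish 21 weeks.

21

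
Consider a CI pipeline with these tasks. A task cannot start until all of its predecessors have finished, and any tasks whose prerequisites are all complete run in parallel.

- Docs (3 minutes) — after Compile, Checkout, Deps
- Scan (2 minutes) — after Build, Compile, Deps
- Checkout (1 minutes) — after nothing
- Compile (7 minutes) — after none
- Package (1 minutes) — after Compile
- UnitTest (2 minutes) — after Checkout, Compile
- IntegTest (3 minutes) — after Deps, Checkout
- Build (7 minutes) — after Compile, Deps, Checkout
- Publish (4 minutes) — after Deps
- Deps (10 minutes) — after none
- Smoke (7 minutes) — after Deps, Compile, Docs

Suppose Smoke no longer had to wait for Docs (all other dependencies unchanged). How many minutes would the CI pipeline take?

Before: longest chain Deps→Docs→Smoke = 10+3+7 = 20, finish 20.
Without Docs→Smoke, Smoke's earliest start moves from 13 to 10.
The longest chain is now Deps→Build→Scan = 10+7+2 = 19, so the CI pipeline takes 19 minutes.

19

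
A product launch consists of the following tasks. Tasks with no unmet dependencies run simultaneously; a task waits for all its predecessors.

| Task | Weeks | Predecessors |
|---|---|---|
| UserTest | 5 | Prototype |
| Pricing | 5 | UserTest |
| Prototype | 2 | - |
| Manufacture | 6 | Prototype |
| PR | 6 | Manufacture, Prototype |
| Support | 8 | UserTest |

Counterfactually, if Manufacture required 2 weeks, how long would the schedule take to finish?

The binding path is Prototype→UserTest→Support = 2+5+8 = 15; finish at 15 weeks.
Manufacture has 1 week of float (longest path through it is 14).
That remains the longest chain; total 15 weeks.

15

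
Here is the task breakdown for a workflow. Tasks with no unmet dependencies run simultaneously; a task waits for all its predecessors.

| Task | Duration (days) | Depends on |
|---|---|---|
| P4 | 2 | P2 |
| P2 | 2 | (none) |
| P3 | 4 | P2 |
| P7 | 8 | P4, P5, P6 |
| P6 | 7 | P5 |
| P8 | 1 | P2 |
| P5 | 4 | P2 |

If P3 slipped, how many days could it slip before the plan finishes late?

The longest chain is P2→P5→P6→P7 = 2+4+7+8 = 21; overall finish 21 days.
The longest chain containing P3 totals 6 days.
Slack of P3 = 17 − 2 = 15 days.

15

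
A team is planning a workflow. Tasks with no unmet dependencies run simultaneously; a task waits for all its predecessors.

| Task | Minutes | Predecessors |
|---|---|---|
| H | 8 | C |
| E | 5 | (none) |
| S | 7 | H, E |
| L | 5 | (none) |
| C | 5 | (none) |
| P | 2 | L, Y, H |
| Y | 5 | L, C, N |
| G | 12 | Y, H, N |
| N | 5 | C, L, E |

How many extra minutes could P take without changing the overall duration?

The longest chain is E→N→Y→G = 5+5+5+12 = 27; overall finish 27 minutes.
The longest chain containing P totals 17 minutes.
Slack of P = 25 − 15 = 10 minutes.

10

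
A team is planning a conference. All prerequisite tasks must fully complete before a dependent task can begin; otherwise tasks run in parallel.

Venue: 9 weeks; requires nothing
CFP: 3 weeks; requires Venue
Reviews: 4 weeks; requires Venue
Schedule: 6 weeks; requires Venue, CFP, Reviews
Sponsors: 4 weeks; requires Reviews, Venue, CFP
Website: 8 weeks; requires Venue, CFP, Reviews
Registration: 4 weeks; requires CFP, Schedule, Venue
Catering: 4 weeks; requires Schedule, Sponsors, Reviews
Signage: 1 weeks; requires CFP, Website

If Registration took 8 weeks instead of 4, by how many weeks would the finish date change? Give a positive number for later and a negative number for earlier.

4

Critical path before the change: Venue→Reviews→Schedule→Registration = 9+4+6+4 = 23 giving 23 weeks.
Registration lies on that path, so at 8 weeks the path becomes 27 weeks.
No other chain overtakes it, so the finish is 27 weeks.
Change in finish: 27 − 23 = +4 weeks.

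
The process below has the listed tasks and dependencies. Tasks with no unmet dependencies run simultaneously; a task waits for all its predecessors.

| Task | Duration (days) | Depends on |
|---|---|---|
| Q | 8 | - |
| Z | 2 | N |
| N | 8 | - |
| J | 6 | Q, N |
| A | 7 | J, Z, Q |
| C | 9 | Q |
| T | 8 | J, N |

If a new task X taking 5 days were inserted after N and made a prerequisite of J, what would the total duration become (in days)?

27

Originally the project takes 22 days.
With X inserted, J now waits for max(Q, N, X).
New critical path: N→X→J→T = 8+5+6+8 = 27 ⇒ 27 days.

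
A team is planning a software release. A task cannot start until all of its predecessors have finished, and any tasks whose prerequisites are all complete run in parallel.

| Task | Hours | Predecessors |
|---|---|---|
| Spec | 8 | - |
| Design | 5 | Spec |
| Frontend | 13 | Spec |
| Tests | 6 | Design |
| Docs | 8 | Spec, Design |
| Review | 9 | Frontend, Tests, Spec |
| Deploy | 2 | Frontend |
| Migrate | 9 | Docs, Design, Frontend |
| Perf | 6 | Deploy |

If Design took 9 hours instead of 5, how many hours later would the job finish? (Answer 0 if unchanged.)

4

Critical path before the change: Spec→Design→Docs→Migrate = 8+5+8+9 = 30 giving 30 hours.
Design lies on that path, so at 9 hours the path becomes 34 hours.
The critical path is still Spec→Design→Docs→Migrate; finish is now 34 hours.
Change in finish: 34 − 30 = +4 hours.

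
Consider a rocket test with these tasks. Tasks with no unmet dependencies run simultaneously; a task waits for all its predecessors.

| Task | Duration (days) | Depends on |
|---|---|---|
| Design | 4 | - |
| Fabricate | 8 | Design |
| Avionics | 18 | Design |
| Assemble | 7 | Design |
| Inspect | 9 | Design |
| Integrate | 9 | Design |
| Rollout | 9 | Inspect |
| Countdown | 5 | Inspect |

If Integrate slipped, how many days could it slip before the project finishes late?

9

The longest chain is Design→Avionics = 4+18 = 22; overall finish 22 days.
Integrate finishes as early as 13 and must finish by 22.
So Integrate can slip 22 − 13 = 9 days.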